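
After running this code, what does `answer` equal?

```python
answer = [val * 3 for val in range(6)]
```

Let's trace through this code step by step.

Initialize: answer = [val * 3 for val in range(6)]

After execution: answer = [0, 3, 6, 9, 12, 15]
[0, 3, 6, 9, 12, 15]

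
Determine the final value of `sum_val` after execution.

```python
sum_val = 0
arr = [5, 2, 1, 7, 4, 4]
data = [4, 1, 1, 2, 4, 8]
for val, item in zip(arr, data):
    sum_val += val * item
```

Let's trace through this code step by step.

Initialize: sum_val = 0
Initialize: arr = [5, 2, 1, 7, 4, 4]
Initialize: data = [4, 1, 1, 2, 4, 8]
Entering loop: for val, item in zip(arr, data):

After execution: sum_val = 85
85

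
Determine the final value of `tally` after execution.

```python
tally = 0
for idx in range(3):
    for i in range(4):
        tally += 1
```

Let's trace through this code step by step.

Initialize: tally = 0
Entering loop: for idx in range(3):

After execution: tally = 12
12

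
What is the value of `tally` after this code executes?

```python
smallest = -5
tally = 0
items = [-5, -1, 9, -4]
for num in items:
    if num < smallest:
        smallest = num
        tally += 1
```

Let's trace through this code step by step.

Initialize: smallest = -5
Initialize: tally = 0
Initialize: items = [-5, -1, 9, -4]
Entering loop: for num in items:

After execution: tally = 0
0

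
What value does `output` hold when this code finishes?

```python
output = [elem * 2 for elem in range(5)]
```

Let's trace through this code step by step.

Initialize: output = [elem * 2 for elem in range(5)]

After execution: output = [0, 2, 4, 6, 8]
[0, 2, 4, 6, 8]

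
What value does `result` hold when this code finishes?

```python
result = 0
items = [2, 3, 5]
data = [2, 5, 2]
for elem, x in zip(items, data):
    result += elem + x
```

Let's trace through this code step by step.

Initialize: result = 0
Initialize: items = [2, 3, 5]
Initialize: data = [2, 5, 2]
Entering loop: for elem, x in zip(items, data):

After execution: result = 19
19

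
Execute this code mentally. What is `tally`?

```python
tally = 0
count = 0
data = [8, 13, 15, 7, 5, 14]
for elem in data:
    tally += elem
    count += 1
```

Let's trace through this code step by step.

Initialize: tally = 0
Initialize: count = 0
Initialize: data = [8, 13, 15, 7, 5, 14]
Entering loop: for elem in data:

After execution: tally = 62
62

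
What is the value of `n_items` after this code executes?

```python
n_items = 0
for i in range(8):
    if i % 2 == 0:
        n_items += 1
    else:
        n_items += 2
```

Let's trace through this code step by step.

Initialize: n_items = 0
Entering loop: for i in range(8):

After execution: n_items = 12
12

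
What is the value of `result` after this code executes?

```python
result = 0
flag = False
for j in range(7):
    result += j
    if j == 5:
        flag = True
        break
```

Let's trace through this code step by step.

Initialize: result = 0
Initialize: flag = False
Entering loop: for j in range(7):

After execution: result = 15
15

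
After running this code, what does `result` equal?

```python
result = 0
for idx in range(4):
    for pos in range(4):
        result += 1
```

Let's trace through this code step by step.

Initialize: result = 0
Entering loop: for idx in range(4):

After execution: result = 16
16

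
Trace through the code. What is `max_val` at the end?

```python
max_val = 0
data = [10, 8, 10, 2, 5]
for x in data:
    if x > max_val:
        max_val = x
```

Let's trace through this code step by step.

Initialize: max_val = 0
Initialize: data = [10, 8, 10, 2, 5]
Entering loop: for x in data:

After execution: max_val = 10
10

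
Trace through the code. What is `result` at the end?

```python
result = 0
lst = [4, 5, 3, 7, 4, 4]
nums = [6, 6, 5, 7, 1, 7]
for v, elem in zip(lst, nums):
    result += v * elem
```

Let's trace through this code step by step.

Initialize: result = 0
Initialize: lst = [4, 5, 3, 7, 4, 4]
Initialize: nums = [6, 6, 5, 7, 1, 7]
Entering loop: for v, elem in zip(lst, nums):

After execution: result = 150
150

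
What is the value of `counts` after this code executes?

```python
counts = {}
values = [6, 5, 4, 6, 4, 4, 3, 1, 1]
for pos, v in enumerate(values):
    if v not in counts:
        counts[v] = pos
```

Let's trace through this code step by step.

Initialize: counts = {}
Initialize: values = [6, 5, 4, 6, 4, 4, 3, 1, 1]
Entering loop: for pos, v in enumerate(values):

After execution: counts = {6: 0, 5: 1, 4: 2, 3: 6, 1: 7}
{6: 0, 5: 1, 4: 2, 3: 6, 1: 7}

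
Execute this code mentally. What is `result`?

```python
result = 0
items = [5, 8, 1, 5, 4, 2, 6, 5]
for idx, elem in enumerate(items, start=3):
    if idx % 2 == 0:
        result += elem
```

Let's trace through this code step by step.

Initialize: result = 0
Initialize: items = [5, 8, 1, 5, 4, 2, 6, 5]
Entering loop: for idx, elem in enumerate(items, start=3):

After execution: result = 20
20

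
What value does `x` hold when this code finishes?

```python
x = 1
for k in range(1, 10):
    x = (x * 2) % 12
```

Let's trace through this code step by step.

Initialize: x = 1
Entering loop: for k in range(1, 10):

After execution: x = 8
8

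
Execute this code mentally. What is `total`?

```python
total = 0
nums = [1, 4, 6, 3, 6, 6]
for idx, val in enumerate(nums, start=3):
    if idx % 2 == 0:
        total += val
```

Let's trace through this code step by step.

Initialize: total = 0
Initialize: nums = [1, 4, 6, 3, 6, 6]
Entering loop: for idx, val in enumerate(nums, start=3):

After execution: total = 13
13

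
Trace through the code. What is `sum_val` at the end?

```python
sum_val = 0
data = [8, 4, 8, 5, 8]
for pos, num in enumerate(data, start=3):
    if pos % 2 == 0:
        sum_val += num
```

Let's trace through this code step by step.

Initialize: sum_val = 0
Initialize: data = [8, 4, 8, 5, 8]
Entering loop: for pos, num in enumerate(data, start=3):

After execution: sum_val = 9
9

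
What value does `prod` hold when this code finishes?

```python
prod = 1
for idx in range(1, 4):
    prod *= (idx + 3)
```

Let's trace through this code step by step.

Initialize: prod = 1
Entering loop: for idx in range(1, 4):

After execution: prod = 120
120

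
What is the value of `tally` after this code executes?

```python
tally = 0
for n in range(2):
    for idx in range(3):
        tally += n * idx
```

Let's trace through this code step by step.

Initialize: tally = 0
Entering loop: for n in range(2):

After execution: tally = 3
3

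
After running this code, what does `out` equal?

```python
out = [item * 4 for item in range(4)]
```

Let's trace through this code step by step.

Initialize: out = [item * 4 for item in range(4)]

After execution: out = [0, 4, 8, 12]
[0, 4, 8, 12]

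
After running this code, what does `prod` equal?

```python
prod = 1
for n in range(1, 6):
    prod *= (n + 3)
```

Let's trace through this code step by step.

Initialize: prod = 1
Entering loop: for n in range(1, 6):

After execution: prod = 6720
6720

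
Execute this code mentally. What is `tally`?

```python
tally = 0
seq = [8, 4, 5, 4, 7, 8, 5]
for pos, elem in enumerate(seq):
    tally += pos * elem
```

Let's trace through this code step by step.

Initialize: tally = 0
Initialize: seq = [8, 4, 5, 4, 7, 8, 5]
Entering loop: for pos, elem in enumerate(seq):

After execution: tally = 124
124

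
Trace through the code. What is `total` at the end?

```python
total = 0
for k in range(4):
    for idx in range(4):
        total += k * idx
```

Let's trace through this code step by step.

Initialize: total = 0
Entering loop: for k in range(4):

After execution: total = 36
36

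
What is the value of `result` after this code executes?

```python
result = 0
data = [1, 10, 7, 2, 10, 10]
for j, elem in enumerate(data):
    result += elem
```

Let's trace through this code step by step.

Initialize: result = 0
Initialize: data = [1, 10, 7, 2, 10, 10]
Entering loop: for j, elem in enumerate(data):

After execution: result = 40
40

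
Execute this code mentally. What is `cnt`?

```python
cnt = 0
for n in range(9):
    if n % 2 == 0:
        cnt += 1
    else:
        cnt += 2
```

Let's trace through this code step by step.

Initialize: cnt = 0
Entering loop: for n in range(9):

After execution: cnt = 13
13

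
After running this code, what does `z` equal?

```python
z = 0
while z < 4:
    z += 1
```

Let's trace through this code step by step.

Initialize: z = 0
Entering loop: while z < 4:

After execution: z = 4
4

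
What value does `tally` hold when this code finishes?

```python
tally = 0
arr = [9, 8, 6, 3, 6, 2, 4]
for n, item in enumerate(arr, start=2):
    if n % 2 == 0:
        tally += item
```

Let's trace through this code step by step.

Initialize: tally = 0
Initialize: arr = [9, 8, 6, 3, 6, 2, 4]
Entering loop: for n, item in enumerate(arr, start=2):

After execution: tally = 25
25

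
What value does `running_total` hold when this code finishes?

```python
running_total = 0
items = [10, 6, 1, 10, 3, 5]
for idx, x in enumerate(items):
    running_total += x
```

Let's trace through this code step by step.

Initialize: running_total = 0
Initialize: items = [10, 6, 1, 10, 3, 5]
Entering loop: for idx, x in enumerate(items):

After execution: running_total = 35
35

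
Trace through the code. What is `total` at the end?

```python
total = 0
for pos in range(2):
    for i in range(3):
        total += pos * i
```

Let's trace through this code step by step.

Initialize: total = 0
Entering loop: for pos in range(2):

After execution: total = 3
3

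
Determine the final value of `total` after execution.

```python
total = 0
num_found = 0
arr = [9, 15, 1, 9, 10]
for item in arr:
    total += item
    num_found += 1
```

Let's trace through this code step by step.

Initialize: total = 0
Initialize: num_found = 0
Initialize: arr = [9, 15, 1, 9, 10]
Entering loop: for item in arr:

After execution: total = 44
44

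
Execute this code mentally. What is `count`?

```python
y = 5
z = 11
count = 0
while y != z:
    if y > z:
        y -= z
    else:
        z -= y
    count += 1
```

Let's trace through this code step by step.

Initialize: y = 5
Initialize: z = 11
Initialize: count = 0
Entering loop: while y != z:

After execution: count = 6
6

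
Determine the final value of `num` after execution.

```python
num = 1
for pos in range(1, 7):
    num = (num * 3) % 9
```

Let's trace through this code step by step.

Initialize: num = 1
Entering loop: for pos in range(1, 7):

After execution: num = 0
0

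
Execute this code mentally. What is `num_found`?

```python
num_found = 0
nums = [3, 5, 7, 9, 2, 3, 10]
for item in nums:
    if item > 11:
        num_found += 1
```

Let's trace through this code step by step.

Initialize: num_found = 0
Initialize: nums = [3, 5, 7, 9, 2, 3, 10]
Entering loop: for item in nums:

After execution: num_found = 0
0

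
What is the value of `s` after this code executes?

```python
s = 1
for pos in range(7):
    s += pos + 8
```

Let's trace through this code step by step.

Initialize: s = 1
Entering loop: for pos in range(7):

After execution: s = 78
78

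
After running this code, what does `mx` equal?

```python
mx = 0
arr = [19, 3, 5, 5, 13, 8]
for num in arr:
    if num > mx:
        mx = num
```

Let's trace through this code step by step.

Initialize: mx = 0
Initialize: arr = [19, 3, 5, 5, 13, 8]
Entering loop: for num in arr:

After execution: mx = 19
19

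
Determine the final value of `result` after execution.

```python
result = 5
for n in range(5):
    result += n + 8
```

Let's trace through this code step by step.

Initialize: result = 5
Entering loop: for n in range(5):

After execution: result = 55
55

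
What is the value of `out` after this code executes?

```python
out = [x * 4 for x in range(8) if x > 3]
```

Let's trace through this code step by step.

Initialize: out = [x * 4 for x in range(8) if x > 3]

After execution: out = [16, 20, 24, 28]
[16, 20, 24, 28]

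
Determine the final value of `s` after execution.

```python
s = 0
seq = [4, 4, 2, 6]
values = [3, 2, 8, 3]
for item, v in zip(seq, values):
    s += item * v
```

Let's trace through this code step by step.

Initialize: s = 0
Initialize: seq = [4, 4, 2, 6]
Initialize: values = [3, 2, 8, 3]
Entering loop: for item, v in zip(seq, values):

After execution: s = 54
54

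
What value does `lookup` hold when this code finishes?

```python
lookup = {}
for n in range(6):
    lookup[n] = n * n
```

Let's trace through this code step by step.

Initialize: lookup = {}
Entering loop: for n in range(6):

After execution: lookup = {0: 0, 1: 1, 2: 4, 3: 9, 4: 16, 5: 25}
{0: 0, 1: 1, 2: 4, 3: 9, 4: 16, 5: 25}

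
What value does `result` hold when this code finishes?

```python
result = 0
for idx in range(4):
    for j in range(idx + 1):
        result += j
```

Let's trace through this code step by step.

Initialize: result = 0
Entering loop: for idx in range(4):

After execution: result = 10
10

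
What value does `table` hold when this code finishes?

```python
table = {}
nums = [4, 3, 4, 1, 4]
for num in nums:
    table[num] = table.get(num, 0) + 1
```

Let's trace through this code step by step.

Initialize: table = {}
Initialize: nums = [4, 3, 4, 1, 4]
Entering loop: for num in nums:

After execution: table = {4: 3, 3: 1, 1: 1}
{4: 3, 3: 1, 1: 1}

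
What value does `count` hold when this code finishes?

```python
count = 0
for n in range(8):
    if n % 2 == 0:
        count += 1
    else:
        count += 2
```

Let's trace through this code step by step.

Initialize: count = 0
Entering loop: for n in range(8):

After execution: count = 12
12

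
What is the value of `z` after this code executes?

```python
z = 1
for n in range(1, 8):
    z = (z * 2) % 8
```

Let's trace through this code step by step.

Initialize: z = 1
Entering loop: for n in range(1, 8):

After execution: z = 0
0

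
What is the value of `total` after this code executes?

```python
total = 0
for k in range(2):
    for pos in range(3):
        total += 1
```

Let's trace through this code step by step.

Initialize: total = 0
Entering loop: for k in range(2):

After execution: total = 6
6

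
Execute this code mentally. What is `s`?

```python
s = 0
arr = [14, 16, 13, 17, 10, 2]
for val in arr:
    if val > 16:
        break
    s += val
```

Let's trace through this code step by step.

Initialize: s = 0
Initialize: arr = [14, 16, 13, 17, 10, 2]
Entering loop: for val in arr:

After execution: s = 43
43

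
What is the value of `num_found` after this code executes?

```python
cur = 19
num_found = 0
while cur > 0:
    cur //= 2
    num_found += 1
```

Let's trace through this code step by step.

Initialize: cur = 19
Initialize: num_found = 0
Entering loop: while cur > 0:

After execution: num_found = 5
5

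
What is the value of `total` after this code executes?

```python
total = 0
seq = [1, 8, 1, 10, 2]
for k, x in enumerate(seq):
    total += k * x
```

Let's trace through this code step by step.

Initialize: total = 0
Initialize: seq = [1, 8, 1, 10, 2]
Entering loop: for k, x in enumerate(seq):

After execution: total = 48
48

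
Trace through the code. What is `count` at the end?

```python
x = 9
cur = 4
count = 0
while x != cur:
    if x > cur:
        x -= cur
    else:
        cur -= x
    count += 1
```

Let's trace through this code step by step.

Initialize: x = 9
Initialize: cur = 4
Initialize: count = 0
Entering loop: while x != cur:

After execution: count = 5
5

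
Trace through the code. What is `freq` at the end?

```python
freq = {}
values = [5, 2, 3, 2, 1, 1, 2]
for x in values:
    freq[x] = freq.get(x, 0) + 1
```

Let's trace through this code step by step.

Initialize: freq = {}
Initialize: values = [5, 2, 3, 2, 1, 1, 2]
Entering loop: for x in values:

After execution: freq = {5: 1, 2: 3, 3: 1, 1: 2}
{5: 1, 2: 3, 3: 1, 1: 2}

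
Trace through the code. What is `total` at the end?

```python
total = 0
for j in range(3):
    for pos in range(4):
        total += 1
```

Let's trace through this code step by step.

Initialize: total = 0
Entering loop: for j in range(3):

After execution: total = 12
12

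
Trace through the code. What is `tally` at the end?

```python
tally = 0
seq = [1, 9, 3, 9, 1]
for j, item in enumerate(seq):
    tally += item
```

Let's trace through this code step by step.

Initialize: tally = 0
Initialize: seq = [1, 9, 3, 9, 1]
Entering loop: for j, item in enumerate(seq):

After execution: tally = 23
23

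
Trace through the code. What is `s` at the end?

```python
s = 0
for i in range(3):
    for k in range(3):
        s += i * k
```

Let's trace through this code step by step.

Initialize: s = 0
Entering loop: for i in range(3):

After execution: s = 9
9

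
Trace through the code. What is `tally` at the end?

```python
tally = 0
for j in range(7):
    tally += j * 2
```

Let's trace through this code step by step.

Initialize: tally = 0
Entering loop: for j in range(7):

After execution: tally = 42
42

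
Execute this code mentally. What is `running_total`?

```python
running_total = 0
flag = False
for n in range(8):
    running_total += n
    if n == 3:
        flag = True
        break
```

Let's trace through this code step by step.

Initialize: running_total = 0
Initialize: flag = False
Entering loop: for n in range(8):

After execution: running_total = 6
6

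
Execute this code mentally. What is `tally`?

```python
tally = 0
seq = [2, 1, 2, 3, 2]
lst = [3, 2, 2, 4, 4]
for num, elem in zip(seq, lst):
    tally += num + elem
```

Let's trace through this code step by step.

Initialize: tally = 0
Initialize: seq = [2, 1, 2, 3, 2]
Initialize: lst = [3, 2, 2, 4, 4]
Entering loop: for num, elem in zip(seq, lst):

After execution: tally = 25
25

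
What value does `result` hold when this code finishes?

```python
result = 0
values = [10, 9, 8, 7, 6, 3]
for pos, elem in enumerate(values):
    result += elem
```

Let's trace through this code step by step.

Initialize: result = 0
Initialize: values = [10, 9, 8, 7, 6, 3]
Entering loop: for pos, elem in enumerate(values):

After execution: result = 43
43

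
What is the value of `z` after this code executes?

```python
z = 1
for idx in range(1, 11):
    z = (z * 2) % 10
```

Let's trace through this code step by step.

Initialize: z = 1
Entering loop: for idx in range(1, 11):

After execution: z = 4
4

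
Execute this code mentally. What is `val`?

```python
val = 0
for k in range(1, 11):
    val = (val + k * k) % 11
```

Let's trace through this code step by step.

Initialize: val = 0
Entering loop: for k in range(1, 11):

After execution: val = 0
0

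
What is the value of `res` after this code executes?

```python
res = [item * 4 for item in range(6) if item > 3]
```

Let's trace through this code step by step.

Initialize: res = [item * 4 for item in range(6) if item > 3]

After execution: res = [16, 20]
[16, 20]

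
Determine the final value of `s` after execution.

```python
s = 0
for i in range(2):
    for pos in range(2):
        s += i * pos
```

Let's trace through this code step by step.

Initialize: s = 0
Entering loop: for i in range(2):

After execution: s = 1
1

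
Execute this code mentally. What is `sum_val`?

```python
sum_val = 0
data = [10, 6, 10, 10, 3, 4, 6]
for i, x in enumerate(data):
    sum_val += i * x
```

Let's trace through this code step by step.

Initialize: sum_val = 0
Initialize: data = [10, 6, 10, 10, 3, 4, 6]
Entering loop: for i, x in enumerate(data):

After execution: sum_val = 124
124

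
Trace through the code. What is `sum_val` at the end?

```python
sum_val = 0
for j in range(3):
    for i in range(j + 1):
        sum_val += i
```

Let's trace through this code step by step.

Initialize: sum_val = 0
Entering loop: for j in range(3):

After execution: sum_val = 4
4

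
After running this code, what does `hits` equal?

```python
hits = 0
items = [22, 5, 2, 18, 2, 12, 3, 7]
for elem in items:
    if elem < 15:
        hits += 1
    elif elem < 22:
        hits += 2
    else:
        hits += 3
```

Let's trace through this code step by step.

Initialize: hits = 0
Initialize: items = [22, 5, 2, 18, 2, 12, 3, 7]
Entering loop: for elem in items:

After execution: hits = 11
11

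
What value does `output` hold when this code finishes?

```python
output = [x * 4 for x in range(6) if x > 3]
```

Let's trace through this code step by step.

Initialize: output = [x * 4 for x in range(6) if x > 3]

After execution: output = [16, 20]
[16, 20]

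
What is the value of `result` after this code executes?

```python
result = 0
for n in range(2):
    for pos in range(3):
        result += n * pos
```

Let's trace through this code step by step.

Initialize: result = 0
Entering loop: for n in range(2):

After execution: result = 3
3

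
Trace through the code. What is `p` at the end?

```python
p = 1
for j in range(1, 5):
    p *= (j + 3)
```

Let's trace through this code step by step.

Initialize: p = 1
Entering loop: for j in range(1, 5):

After execution: p = 840
840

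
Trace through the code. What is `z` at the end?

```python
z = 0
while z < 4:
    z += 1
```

Let's trace through this code step by step.

Initialize: z = 0
Entering loop: while z < 4:

After execution: z = 4
4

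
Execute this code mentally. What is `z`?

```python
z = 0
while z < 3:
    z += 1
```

Let's trace through this code step by step.

Initialize: z = 0
Entering loop: while z < 3:

After execution: z = 3
3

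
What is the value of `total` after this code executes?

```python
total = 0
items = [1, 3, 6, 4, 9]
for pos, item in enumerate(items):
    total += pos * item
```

Let's trace through this code step by step.

Initialize: total = 0
Initialize: items = [1, 3, 6, 4, 9]
Entering loop: for pos, item in enumerate(items):

After execution: total = 63
63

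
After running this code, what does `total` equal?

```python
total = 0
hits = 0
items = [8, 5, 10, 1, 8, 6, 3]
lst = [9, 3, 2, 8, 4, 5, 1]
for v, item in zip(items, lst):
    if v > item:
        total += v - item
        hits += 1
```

Let's trace through this code step by step.

Initialize: total = 0
Initialize: hits = 0
Initialize: items = [8, 5, 10, 1, 8, 6, 3]
Initialize: lst = [9, 3, 2, 8, 4, 5, 1]
Entering loop: for v, item in zip(items, lst):

After execution: total = 17
17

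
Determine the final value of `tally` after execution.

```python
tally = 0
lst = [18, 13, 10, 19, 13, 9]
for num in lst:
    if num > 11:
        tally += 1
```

Let's trace through this code step by step.

Initialize: tally = 0
Initialize: lst = [18, 13, 10, 19, 13, 9]
Entering loop: for num in lst:

After execution: tally = 4
4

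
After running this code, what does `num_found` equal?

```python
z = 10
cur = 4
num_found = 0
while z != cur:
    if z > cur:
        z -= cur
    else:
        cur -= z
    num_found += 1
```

Let's trace through this code step by step.

Initialize: z = 10
Initialize: cur = 4
Initialize: num_found = 0
Entering loop: while z != cur:

After execution: num_found = 3
3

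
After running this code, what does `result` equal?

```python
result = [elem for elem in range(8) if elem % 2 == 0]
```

Let's trace through this code step by step.

Initialize: result = [elem for elem in range(8) if elem % 2 == 0]

After execution: result = [0, 2, 4, 6]
[0, 2, 4, 6]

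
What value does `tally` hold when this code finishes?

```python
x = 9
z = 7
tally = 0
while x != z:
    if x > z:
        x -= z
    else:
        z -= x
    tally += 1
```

Let's trace through this code step by step.

Initialize: x = 9
Initialize: z = 7
Initialize: tally = 0
Entering loop: while x != z:

After execution: tally = 5
5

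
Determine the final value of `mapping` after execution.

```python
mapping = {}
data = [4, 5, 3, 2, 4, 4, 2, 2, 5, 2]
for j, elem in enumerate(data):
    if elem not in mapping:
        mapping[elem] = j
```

Let's trace through this code step by step.

Initialize: mapping = {}
Initialize: data = [4, 5, 3, 2, 4, 4, 2, 2, 5, 2]
Entering loop: for j, elem in enumerate(data):

After execution: mapping = {4: 0, 5: 1, 3: 2, 2: 3}
{4: 0, 5: 1, 3: 2, 2: 3}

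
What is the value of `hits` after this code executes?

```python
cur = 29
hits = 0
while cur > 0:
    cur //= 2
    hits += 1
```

Let's trace through this code step by step.

Initialize: cur = 29
Initialize: hits = 0
Entering loop: while cur > 0:

After execution: hits = 5
5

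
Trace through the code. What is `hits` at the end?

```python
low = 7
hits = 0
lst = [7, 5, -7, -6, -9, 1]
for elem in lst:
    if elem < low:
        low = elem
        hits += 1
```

Let's trace through this code step by step.

Initialize: low = 7
Initialize: hits = 0
Initialize: lst = [7, 5, -7, -6, -9, 1]
Entering loop: for elem in lst:

After execution: hits = 3
3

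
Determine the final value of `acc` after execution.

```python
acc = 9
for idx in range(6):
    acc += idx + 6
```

Let's trace through this code step by step.

Initialize: acc = 9
Entering loop: for idx in range(6):

After execution: acc = 60
60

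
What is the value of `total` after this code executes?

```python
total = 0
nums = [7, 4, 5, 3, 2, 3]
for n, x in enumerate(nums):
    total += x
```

Let's trace through this code step by step.

Initialize: total = 0
Initialize: nums = [7, 4, 5, 3, 2, 3]
Entering loop: for n, x in enumerate(nums):

After execution: total = 24
24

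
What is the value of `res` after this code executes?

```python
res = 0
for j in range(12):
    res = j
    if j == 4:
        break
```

Let's trace through this code step by step.

Initialize: res = 0
Entering loop: for j in range(12):

After execution: res = 4
4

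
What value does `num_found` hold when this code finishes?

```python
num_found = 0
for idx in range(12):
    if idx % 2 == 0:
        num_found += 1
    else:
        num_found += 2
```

Let's trace through this code step by step.

Initialize: num_found = 0
Entering loop: for idx in range(12):

After execution: num_found = 18
18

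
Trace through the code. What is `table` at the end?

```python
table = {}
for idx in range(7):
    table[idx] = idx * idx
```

Let's trace through this code step by step.

Initialize: table = {}
Entering loop: for idx in range(7):

After execution: table = {0: 0, 1: 1, 2: 4, 3: 9, 4: 16, 5: 25, 6: 36}
{0: 0, 1: 1, 2: 4, 3: 9, 4: 16, 5: 25, 6: 36}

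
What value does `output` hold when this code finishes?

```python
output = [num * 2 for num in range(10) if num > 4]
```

Let's trace through this code step by step.

Initialize: output = [num * 2 for num in range(10) if num > 4]

After execution: output = [10, 12, 14, 16, 18]
[10, 12, 14, 16, 18]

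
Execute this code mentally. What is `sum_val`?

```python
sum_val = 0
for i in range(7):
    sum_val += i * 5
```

Let's trace through this code step by step.

Initialize: sum_val = 0
Entering loop: for i in range(7):

After execution: sum_val = 105
105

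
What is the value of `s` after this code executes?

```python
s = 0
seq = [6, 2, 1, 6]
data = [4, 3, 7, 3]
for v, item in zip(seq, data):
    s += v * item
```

Let's trace through this code step by step.

Initialize: s = 0
Initialize: seq = [6, 2, 1, 6]
Initialize: data = [4, 3, 7, 3]
Entering loop: for v, item in zip(seq, data):

After execution: s = 55
55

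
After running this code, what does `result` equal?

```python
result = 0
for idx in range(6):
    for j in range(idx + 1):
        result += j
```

Let's trace through this code step by step.

Initialize: result = 0
Entering loop: for idx in range(6):

After execution: result = 35
35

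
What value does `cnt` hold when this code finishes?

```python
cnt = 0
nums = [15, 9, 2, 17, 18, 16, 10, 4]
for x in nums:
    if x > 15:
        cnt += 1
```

Let's trace through this code step by step.

Initialize: cnt = 0
Initialize: nums = [15, 9, 2, 17, 18, 16, 10, 4]
Entering loop: for x in nums:

After execution: cnt = 3
3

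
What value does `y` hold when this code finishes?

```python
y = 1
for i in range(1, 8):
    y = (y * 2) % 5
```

Let's trace through this code step by step.

Initialize: y = 1
Entering loop: for i in range(1, 8):

After execution: y = 3
3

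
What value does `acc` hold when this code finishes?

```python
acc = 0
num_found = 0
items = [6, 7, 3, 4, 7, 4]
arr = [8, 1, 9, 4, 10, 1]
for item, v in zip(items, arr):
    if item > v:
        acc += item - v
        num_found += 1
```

Let's trace through this code step by step.

Initialize: acc = 0
Initialize: num_found = 0
Initialize: items = [6, 7, 3, 4, 7, 4]
Initialize: arr = [8, 1, 9, 4, 10, 1]
Entering loop: for item, v in zip(items, arr):

After execution: acc = 9
9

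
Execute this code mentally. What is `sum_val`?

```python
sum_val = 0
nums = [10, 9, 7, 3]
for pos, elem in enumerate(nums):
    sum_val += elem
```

Let's trace through this code step by step.

Initialize: sum_val = 0
Initialize: nums = [10, 9, 7, 3]
Entering loop: for pos, elem in enumerate(nums):

After execution: sum_val = 29
29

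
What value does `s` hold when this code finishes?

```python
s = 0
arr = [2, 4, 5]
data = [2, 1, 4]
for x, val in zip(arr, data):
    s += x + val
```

Let's trace through this code step by step.

Initialize: s = 0
Initialize: arr = [2, 4, 5]
Initialize: data = [2, 1, 4]
Entering loop: for x, val in zip(arr, data):

After execution: s = 18
18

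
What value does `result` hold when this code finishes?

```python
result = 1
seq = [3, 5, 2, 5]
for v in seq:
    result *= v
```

Let's trace through this code step by step.

Initialize: result = 1
Initialize: seq = [3, 5, 2, 5]
Entering loop: for v in seq:

After execution: result = 150
150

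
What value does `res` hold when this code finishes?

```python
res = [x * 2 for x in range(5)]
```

Let's trace through this code step by step.

Initialize: res = [x * 2 for x in range(5)]

After execution: res = [0, 2, 4, 6, 8]
[0, 2, 4, 6, 8]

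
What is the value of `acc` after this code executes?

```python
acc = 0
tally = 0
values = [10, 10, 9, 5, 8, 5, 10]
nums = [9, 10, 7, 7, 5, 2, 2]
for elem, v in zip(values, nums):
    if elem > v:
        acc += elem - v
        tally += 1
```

Let's trace through this code step by step.

Initialize: acc = 0
Initialize: tally = 0
Initialize: values = [10, 10, 9, 5, 8, 5, 10]
Initialize: nums = [9, 10, 7, 7, 5, 2, 2]
Entering loop: for elem, v in zip(values, nums):

After execution: acc = 17
17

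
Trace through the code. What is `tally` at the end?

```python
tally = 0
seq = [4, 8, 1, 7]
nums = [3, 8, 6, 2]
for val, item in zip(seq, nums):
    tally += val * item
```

Let's trace through this code step by step.

Initialize: tally = 0
Initialize: seq = [4, 8, 1, 7]
Initialize: nums = [3, 8, 6, 2]
Entering loop: for val, item in zip(seq, nums):

After execution: tally = 96
96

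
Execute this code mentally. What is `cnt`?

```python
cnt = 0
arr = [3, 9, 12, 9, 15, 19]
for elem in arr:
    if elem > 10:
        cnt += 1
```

Let's trace through this code step by step.

Initialize: cnt = 0
Initialize: arr = [3, 9, 12, 9, 15, 19]
Entering loop: for elem in arr:

After execution: cnt = 3
3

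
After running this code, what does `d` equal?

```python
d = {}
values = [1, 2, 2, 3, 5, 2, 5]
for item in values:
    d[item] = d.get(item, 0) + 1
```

Let's trace through this code step by step.

Initialize: d = {}
Initialize: values = [1, 2, 2, 3, 5, 2, 5]
Entering loop: for item in values:

After execution: d = {1: 1, 2: 3, 3: 1, 5: 2}
{1: 1, 2: 3, 3: 1, 5: 2}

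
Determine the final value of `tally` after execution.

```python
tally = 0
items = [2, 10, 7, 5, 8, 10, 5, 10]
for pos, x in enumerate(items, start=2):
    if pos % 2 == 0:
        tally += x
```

Let's trace through this code step by step.

Initialize: tally = 0
Initialize: items = [2, 10, 7, 5, 8, 10, 5, 10]
Entering loop: for pos, x in enumerate(items, start=2):

After execution: tally = 22
22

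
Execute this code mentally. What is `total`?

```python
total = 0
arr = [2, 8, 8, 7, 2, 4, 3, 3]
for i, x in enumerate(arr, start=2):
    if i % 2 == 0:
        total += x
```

Let's trace through this code step by step.

Initialize: total = 0
Initialize: arr = [2, 8, 8, 7, 2, 4, 3, 3]
Entering loop: for i, x in enumerate(arr, start=2):

After execution: total = 15
15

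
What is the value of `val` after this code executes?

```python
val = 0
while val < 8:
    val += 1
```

Let's trace through this code step by step.

Initialize: val = 0
Entering loop: while val < 8:

After execution: val = 8
8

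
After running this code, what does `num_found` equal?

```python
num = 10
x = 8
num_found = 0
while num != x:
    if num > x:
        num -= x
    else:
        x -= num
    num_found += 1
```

Let's trace through this code step by step.

Initialize: num = 10
Initialize: x = 8
Initialize: num_found = 0
Entering loop: while num != x:

After execution: num_found = 4
4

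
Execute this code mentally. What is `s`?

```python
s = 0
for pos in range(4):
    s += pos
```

Let's trace through this code step by step.

Initialize: s = 0
Entering loop: for pos in range(4):

After execution: s = 6
6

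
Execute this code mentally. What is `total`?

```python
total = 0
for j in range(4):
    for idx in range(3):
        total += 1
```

Let's trace through this code step by step.

Initialize: total = 0
Entering loop: for j in range(4):

After execution: total = 12
12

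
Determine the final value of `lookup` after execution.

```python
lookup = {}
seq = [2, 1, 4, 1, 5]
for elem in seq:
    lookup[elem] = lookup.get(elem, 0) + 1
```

Let's trace through this code step by step.

Initialize: lookup = {}
Initialize: seq = [2, 1, 4, 1, 5]
Entering loop: for elem in seq:

After execution: lookup = {2: 1, 1: 2, 4: 1, 5: 1}
{2: 1, 1: 2, 4: 1, 5: 1}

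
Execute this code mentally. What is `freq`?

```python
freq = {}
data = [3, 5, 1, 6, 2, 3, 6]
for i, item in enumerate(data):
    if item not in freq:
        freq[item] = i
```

Let's trace through this code step by step.

Initialize: freq = {}
Initialize: data = [3, 5, 1, 6, 2, 3, 6]
Entering loop: for i, item in enumerate(data):

After execution: freq = {3: 0, 5: 1, 1: 2, 6: 3, 2: 4}
{3: 0, 5: 1, 1: 2, 6: 3, 2: 4}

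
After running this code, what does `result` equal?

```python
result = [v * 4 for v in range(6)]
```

Let's trace through this code step by step.

Initialize: result = [v * 4 for v in range(6)]

After execution: result = [0, 4, 8, 12, 16, 20]
[0, 4, 8, 12, 16, 20]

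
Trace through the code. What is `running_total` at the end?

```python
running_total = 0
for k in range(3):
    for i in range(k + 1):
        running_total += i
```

Let's trace through this code step by step.

Initialize: running_total = 0
Entering loop: for k in range(3):

After execution: running_total = 4
4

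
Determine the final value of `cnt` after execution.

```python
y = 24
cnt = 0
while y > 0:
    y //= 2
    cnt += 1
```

Let's trace through this code step by step.

Initialize: y = 24
Initialize: cnt = 0
Entering loop: while y > 0:

After execution: cnt = 5
5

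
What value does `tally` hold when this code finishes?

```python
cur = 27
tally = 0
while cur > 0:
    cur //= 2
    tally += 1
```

Let's trace through this code step by step.

Initialize: cur = 27
Initialize: tally = 0
Entering loop: while cur > 0:

After execution: tally = 5
5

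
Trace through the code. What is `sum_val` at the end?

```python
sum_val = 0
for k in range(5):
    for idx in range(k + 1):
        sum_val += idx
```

Let's trace through this code step by step.

Initialize: sum_val = 0
Entering loop: for k in range(5):

After execution: sum_val = 20
20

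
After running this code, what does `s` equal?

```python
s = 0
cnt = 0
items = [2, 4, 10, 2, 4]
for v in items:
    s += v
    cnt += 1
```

Let's trace through this code step by step.

Initialize: s = 0
Initialize: cnt = 0
Initialize: items = [2, 4, 10, 2, 4]
Entering loop: for v in items:

After execution: s = 22
22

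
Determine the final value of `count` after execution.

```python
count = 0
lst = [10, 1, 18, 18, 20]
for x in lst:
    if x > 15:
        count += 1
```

Let's trace through this code step by step.

Initialize: count = 0
Initialize: lst = [10, 1, 18, 18, 20]
Entering loop: for x in lst:

After execution: count = 3
3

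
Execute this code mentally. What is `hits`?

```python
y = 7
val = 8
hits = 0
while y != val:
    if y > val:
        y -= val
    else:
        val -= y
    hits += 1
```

Let's trace through this code step by step.

Initialize: y = 7
Initialize: val = 8
Initialize: hits = 0
Entering loop: while y != val:

After execution: hits = 7
7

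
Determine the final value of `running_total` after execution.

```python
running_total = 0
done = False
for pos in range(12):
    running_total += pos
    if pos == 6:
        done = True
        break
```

Let's trace through this code step by step.

Initialize: running_total = 0
Initialize: done = False
Entering loop: for pos in range(12):

After execution: running_total = 21
21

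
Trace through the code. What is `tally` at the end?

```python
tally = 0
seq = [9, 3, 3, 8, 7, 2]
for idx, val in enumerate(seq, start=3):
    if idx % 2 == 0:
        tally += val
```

Let's trace through this code step by step.

Initialize: tally = 0
Initialize: seq = [9, 3, 3, 8, 7, 2]
Entering loop: for idx, val in enumerate(seq, start=3):

After execution: tally = 13
13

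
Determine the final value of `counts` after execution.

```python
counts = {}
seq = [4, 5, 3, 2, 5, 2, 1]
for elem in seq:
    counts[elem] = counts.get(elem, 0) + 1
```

Let's trace through this code step by step.

Initialize: counts = {}
Initialize: seq = [4, 5, 3, 2, 5, 2, 1]
Entering loop: for elem in seq:

After execution: counts = {4: 1, 5: 2, 3: 1, 2: 2, 1: 1}
{4: 1, 5: 2, 3: 1, 2: 2, 1: 1}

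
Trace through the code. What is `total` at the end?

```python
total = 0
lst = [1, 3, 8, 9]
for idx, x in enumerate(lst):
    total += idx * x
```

Let's trace through this code step by step.

Initialize: total = 0
Initialize: lst = [1, 3, 8, 9]
Entering loop: for idx, x in enumerate(lst):

After execution: total = 46
46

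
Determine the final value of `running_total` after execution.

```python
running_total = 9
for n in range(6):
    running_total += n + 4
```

Let's trace through this code step by step.

Initialize: running_total = 9
Entering loop: for n in range(6):

After execution: running_total = 48
48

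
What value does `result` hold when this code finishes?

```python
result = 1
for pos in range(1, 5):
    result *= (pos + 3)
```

Let's trace through this code step by step.

Initialize: result = 1
Entering loop: for pos in range(1, 5):

After execution: result = 840
840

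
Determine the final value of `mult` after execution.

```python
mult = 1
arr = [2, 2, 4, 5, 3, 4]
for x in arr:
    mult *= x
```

Let's trace through this code step by step.

Initialize: mult = 1
Initialize: arr = [2, 2, 4, 5, 3, 4]
Entering loop: for x in arr:

After execution: mult = 960
960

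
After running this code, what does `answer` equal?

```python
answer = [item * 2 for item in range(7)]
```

Let's trace through this code step by step.

Initialize: answer = [item * 2 for item in range(7)]

After execution: answer = [0, 2, 4, 6, 8, 10, 12]
[0, 2, 4, 6, 8, 10, 12]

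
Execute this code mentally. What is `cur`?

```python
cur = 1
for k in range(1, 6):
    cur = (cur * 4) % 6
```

Let's trace through this code step by step.

Initialize: cur = 1
Entering loop: for k in range(1, 6):

After execution: cur = 4
4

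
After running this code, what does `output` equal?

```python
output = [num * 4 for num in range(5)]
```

Let's trace through this code step by step.

Initialize: output = [num * 4 for num in range(5)]

After execution: output = [0, 4, 8, 12, 16]
[0, 4, 8, 12, 16]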